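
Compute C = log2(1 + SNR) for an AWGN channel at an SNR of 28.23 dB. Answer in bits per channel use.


SNR_linear = 10^(28.23/10) = 665.2732; C = log2(1 + SNR_linear) = log2(1 + 665.2732) = 9.38

9.38 bits/channel use


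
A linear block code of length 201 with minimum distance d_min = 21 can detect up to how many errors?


Detection capability = d_min - 1 = 21 - 1 = 20

20 errors


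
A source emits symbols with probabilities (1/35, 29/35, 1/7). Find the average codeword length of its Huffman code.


Huffman construction (repeatedly merge the two least-probable nodes; each merge adds 1 bit to every symbol beneath it): 1/35 + 1/7 = 6/35; 6/35 + 29/35 = 1. Resulting codeword lengths (in the order the probabilities were given): (2, 1, 2). L_avg = sum(p_i * l_i) = 1/35*2 + 29/35*1 + 1/7*2 = 41/35 = 1.1714

1.1714 bits


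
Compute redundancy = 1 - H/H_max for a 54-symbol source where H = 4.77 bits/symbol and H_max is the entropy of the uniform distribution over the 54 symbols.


H_max = log2(K) = log2(54) = 5.7549 bits/symbol. Redundancy = 1 - H/H_max = 1 - 4.77/5.7549 = 1 - 0.8289 = 0.1711

0.1711


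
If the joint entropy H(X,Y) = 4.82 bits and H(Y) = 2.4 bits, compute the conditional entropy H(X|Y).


H(X|Y) = H(X,Y) - H(Y) = 4.82 - 2.4 = 2.42

2.42 bits


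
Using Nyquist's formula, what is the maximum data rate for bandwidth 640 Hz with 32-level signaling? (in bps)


Rate = 2 * B * log2(M) = 2 * 640 * 5.0 = 6400.0

6400.0 bps


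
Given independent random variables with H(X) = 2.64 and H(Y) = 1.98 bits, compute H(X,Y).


For independent variables, H(X,Y) = H(X) + H(Y) = 2.64 + 1.98 = 4.62

4.62 bits


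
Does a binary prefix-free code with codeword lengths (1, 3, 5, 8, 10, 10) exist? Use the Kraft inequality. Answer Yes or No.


Kraft sum = sum(2^(-l_i)) = 0.6621, need <= 1. Result: satisfied (a binary prefix-free code with these lengths exists)

Yes


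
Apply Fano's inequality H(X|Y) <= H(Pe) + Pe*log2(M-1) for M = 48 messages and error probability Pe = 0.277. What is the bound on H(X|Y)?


H(Pe) = -Pe*log2(Pe) - (1-Pe)*log2(1-Pe) = -0.277*log2(0.277) - 0.723*log2(0.723) = 0.513016 + 0.338315 = 0.8513. Pe*log2(M-1) = 0.277*log2(47) = 1.538621. Bound = H(Pe) + Pe*log2(M-1) = 0.513016 + 0.338315 + 1.538621 = 2.39

2.39 bits


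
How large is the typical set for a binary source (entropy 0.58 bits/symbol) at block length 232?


log2|A_typical| = nH = 232 * 0.58 = 134.56, so |A_typical| ~ 2^134.56 = 3.211e+40

3.211e+40


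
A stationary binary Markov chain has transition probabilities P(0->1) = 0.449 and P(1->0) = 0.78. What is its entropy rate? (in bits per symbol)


Stationary distribution: pi_0 = p10/(p01+p10) = 0.6347, pi_1 = 0.3653. Entropy rate H' = pi_0*H(p01) + pi_1*H(p10) = 0.6347*0.9925 + 0.3653*0.7602 = 0.9076

0.9076 bits/symbol


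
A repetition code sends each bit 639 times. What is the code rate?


Rate = k/n = 1/639

1/639


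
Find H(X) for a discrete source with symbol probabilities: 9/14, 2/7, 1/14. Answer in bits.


H = -sum(p_i * log2(p_i)). Terms: -(9/14)*log2(9/14) = 0.409776; -(2/7)*log2(2/7) = 0.516387; -(1/14)*log2(1/14) = 0.271954. H = 0.409776 + 0.516387 + 0.271954 = 1.1981

1.1981 bits


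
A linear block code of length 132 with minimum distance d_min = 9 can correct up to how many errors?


Correction capability = floor((d-1)/2) = floor((9-1)/2) = 4

4 errors


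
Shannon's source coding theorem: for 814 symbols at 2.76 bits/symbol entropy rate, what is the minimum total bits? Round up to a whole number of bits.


Minimum bits >= n * H = 814 * 2.76 = 2246.64, rounded up to a whole number of bits = 2247

2247 bits


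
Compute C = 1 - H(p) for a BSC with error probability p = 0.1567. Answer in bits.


H(p) = -p*log2(p) - (1-p)*log2(1-p) = -0.1567*log2(0.1567) - 0.8433*log2(0.8433) = 0.419004 + 0.207352 = 0.6264. C = 1 - H(p) = 1 - 0.6264 = 0.3736

0.3736 bits


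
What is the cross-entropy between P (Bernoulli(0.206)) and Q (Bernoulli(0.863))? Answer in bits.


H(P,Q) = -p*log2(q) - (1-p)*log2(1-q). -0.206*log2(0.863) = 0.043789; -0.794*log2(0.137) = 2.276995. H(P,Q) = 0.043789 + 2.276995 = 2.3208

2.3208 bits


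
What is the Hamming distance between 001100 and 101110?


Count differing positions: ^ . . . ^ . = 2 differences

2


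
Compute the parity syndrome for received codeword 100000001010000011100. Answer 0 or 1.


Syndrome = XOR of all bits = 1 XOR 0 XOR 0 XOR 0 XOR 0 XOR 0 XOR 0 XOR 0 XOR 1 XOR 0 XOR 1 XOR 0 XOR 0 XOR 0 XOR 0 XOR 0 XOR 1 XOR 1 XOR 1 XOR 0 XOR 0 = 0

0


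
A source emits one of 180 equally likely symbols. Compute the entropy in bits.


H = log2(n) = log2(180) = 7.4919

7.4919 bits


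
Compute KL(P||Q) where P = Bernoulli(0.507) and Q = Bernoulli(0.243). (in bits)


KL = p*log2(p/q) + (1-p)*log2((1-p)/(1-q)) = 0.507*log2(0.507/0.243) + 0.493*log2(0.493/0.757) = 0.2329

0.2329 bits


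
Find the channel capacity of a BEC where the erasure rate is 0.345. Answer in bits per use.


C = 1 - epsilon = 1 - 0.345 = 0.655

0.655 bits


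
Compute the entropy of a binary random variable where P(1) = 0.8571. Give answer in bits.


H = -p*log2(p) - (1-p)*log2(1-p). -0.8571*log2(0.8571) = 0.190674; -0.1429*log2(0.1429) = 0.401109. H = 0.190674 + 0.401109 = 0.5918

0.5918 bits


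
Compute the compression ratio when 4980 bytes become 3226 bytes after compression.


Ratio = original / compressed = 4980 / 3226 = 1.5437

1.5437


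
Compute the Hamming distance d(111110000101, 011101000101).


Count differing positions: ^ . . . ^ ^ . . . . . . = 3 differences

3


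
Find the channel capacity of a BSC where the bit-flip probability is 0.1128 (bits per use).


H(p) = -p*log2(p) - (1-p)*log2(1-p) = -0.1128*log2(0.1128) - 0.8872*log2(0.8872) = 0.355113 + 0.153192 = 0.5083. C = 1 - H(p) = 1 - 0.5083 = 0.4917

0.4917 bits


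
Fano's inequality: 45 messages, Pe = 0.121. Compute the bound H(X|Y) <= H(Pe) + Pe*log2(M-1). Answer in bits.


H(Pe) = -Pe*log2(Pe) - (1-Pe)*log2(1-Pe) = -0.121*log2(0.121) - 0.879*log2(0.879) = 0.368677 + 0.163551 = 0.5322. Pe*log2(M-1) = 0.121*log2(44) = 0.660591. Bound = H(Pe) + Pe*log2(M-1) = 0.368677 + 0.163551 + 0.660591 = 1.1928

1.1928 bits


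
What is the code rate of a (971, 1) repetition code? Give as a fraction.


Rate = k/n = 1/971

1/971


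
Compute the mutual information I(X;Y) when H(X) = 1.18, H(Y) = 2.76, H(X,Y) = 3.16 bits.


I(X;Y) = H(X) + H(Y) - H(X,Y) = 1.18 + 2.76 - 3.16 = 0.78

0.78 bits


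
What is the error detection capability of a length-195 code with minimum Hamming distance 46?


Detection capability = d_min - 1 = 46 - 1 = 45

45 errors


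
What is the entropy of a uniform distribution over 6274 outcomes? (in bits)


H = log2(n) = log2(6274) = 12.6152

12.6152 bits


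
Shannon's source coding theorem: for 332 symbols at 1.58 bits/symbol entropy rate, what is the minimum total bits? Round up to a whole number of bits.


Minimum bits >= n * H = 332 * 1.58 = 524.56, rounded up to a whole number of bits = 525

525 bits


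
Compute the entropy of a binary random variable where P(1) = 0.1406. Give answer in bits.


H = -p*log2(p) - (1-p)*log2(1-p). -0.1406*log2(0.1406) = 0.397945; -0.8594*log2(0.8594) = 0.187863. H = 0.397945 + 0.187863 = 0.5858

0.5858 bits


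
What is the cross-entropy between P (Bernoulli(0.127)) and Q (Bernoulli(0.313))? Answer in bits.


H(P,Q) = -p*log2(q) - (1-p)*log2(1-q). -0.127*log2(0.313) = 0.212822; -0.873*log2(0.687) = 0.472833. H(P,Q) = 0.212822 + 0.472833 = 0.6857

0.6857 bits


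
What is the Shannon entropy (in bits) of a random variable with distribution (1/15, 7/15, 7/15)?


H = -sum(p_i * log2(p_i)). Terms: -(1/15)*log2(1/15) = 0.260459; -(7/15)*log2(7/15) = 0.513117; -(7/15)*log2(7/15) = 0.513117. H = 0.260459 + 0.513117 + 0.513117 = 1.2867

1.2867 bits


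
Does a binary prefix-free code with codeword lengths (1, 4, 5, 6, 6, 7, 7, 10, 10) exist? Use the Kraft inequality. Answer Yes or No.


Kraft sum = sum(2^(-l_i)) = 0.6426, need <= 1. Result: satisfied (a binary prefix-free code with these lengths exists)

Yes


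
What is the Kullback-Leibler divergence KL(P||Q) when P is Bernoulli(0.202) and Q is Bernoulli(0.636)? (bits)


KL = p*log2(p/q) + (1-p)*log2((1-p)/(1-q)) = 0.202*log2(0.202/0.636) + 0.798*log2(0.798/0.364) = 0.5695

0.5695 bits


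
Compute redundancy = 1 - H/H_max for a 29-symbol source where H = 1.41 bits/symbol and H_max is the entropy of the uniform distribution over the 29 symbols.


H_max = log2(K) = log2(29) = 4.858 bits/symbol. Redundancy = 1 - H/H_max = 1 - 1.41/4.858 = 1 - 0.2902 = 0.7098

0.7098


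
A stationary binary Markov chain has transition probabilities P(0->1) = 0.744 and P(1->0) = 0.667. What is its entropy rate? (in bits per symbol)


Stationary distribution: pi_0 = p10/(p01+p10) = 0.4727, pi_1 = 0.5273. Entropy rate H' = pi_0*H(p01) + pi_1*H(p10) = 0.4727*0.8207 + 0.5273*0.918 = 0.872

0.872 bits/symbol


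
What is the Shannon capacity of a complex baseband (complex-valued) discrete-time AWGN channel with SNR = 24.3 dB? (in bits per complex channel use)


SNR_linear = 10^(24.3/10) = 269.1535; C = log2(1 + SNR_linear) = log2(1 + 269.1535) = 8.0776

8.0776 bits/channel use


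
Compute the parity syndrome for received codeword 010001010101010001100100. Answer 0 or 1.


Syndrome = XOR of all bits = 0 XOR 1 XOR 0 XOR 0 XOR 0 XOR 1 XOR 0 XOR 1 XOR 0 XOR 1 XOR 0 XOR 1 XOR 0 XOR 1 XOR 0 XOR 0 XOR 0 XOR 1 XOR 1 XOR 0 XOR 0 XOR 1 XOR 0 XOR 0 = 1

1


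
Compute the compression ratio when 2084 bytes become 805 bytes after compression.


Ratio = original / compressed = 2084 / 805 = 2.5888

2.5888


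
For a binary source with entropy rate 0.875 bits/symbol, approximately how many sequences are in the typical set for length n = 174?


log2|A_typical| = nH = 174 * 0.875 = 152.25, so |A_typical| ~ 2^152.25 = 6.789e+45

6.789e+45


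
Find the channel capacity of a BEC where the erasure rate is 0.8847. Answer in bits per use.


C = 1 - epsilon = 1 - 0.8847 = 0.1153

0.1153 bits


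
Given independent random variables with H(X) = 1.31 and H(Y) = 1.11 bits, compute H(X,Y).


For independent variables, H(X,Y) = H(X) + H(Y) = 1.31 + 1.11 = 2.42

2.42 bits


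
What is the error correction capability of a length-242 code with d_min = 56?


Correction capability = floor((d-1)/2) = floor((56-1)/2) = 27

27 errors


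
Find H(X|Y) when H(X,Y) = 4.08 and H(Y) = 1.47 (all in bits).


H(X|Y) = H(X,Y) - H(Y) = 4.08 - 1.47 = 2.61

2.61 bits


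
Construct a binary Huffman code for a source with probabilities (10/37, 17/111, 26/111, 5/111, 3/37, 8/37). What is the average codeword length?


Huffman construction (repeatedly merge the two least-probable nodes; each merge adds 1 bit to every symbol beneath it): 5/111 + 3/37 = 14/111; 14/111 + 17/111 = 31/111; 8/37 + 26/111 = 50/111; 10/37 + 31/111 = 61/111; 50/111 + 61/111 = 1. Resulting codeword lengths (in the order the probabilities were given): (2, 3, 2, 4, 4, 2). L_avg = sum(p_i * l_i) = 10/37*2 + 17/111*3 + 26/111*2 + 5/111*4 + 3/37*4 + 8/37*2 = 89/37 = 2.4054

2.4054 bits


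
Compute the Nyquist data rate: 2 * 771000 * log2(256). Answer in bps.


Rate = 2 * B * log2(M) = 2 * 771000 * 8.0 = 12336000.0

12336000.0 bps


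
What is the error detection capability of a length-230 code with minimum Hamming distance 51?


Detection capability = d_min - 1 = 51 - 1 = 50

50 errors


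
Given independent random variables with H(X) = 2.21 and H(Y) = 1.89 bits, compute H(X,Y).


For independent variables, H(X,Y) = H(X) + H(Y) = 2.21 + 1.89 = 4.1

4.1 bits


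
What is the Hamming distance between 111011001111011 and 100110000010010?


Count differing positions: . ^ ^ ^ . ^ . . ^ ^ . ^ . . ^ = 8 differences

8


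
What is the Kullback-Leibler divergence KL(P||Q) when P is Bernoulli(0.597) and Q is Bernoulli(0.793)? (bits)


KL = p*log2(p/q) + (1-p)*log2((1-p)/(1-q)) = 0.597*log2(0.597/0.793) + 0.403*log2(0.403/0.207) = 0.1428

0.1428 bits


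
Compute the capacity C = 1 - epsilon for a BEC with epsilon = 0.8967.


C = 1 - epsilon = 1 - 0.8967 = 0.1033

0.1033 bits


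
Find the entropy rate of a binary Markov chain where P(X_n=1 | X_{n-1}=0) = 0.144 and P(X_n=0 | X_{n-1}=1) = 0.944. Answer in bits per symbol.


Stationary distribution: pi_0 = p10/(p01+p10) = 0.8676, pi_1 = 0.1324. Entropy rate H' = pi_0*H(p01) + pi_1*H(p10) = 0.8676*0.5946 + 0.1324*0.3114 = 0.5571

0.5571 bits/symbol


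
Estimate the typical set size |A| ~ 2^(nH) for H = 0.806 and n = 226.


log2|A_typical| = nH = 226 * 0.806 = 182.156, so |A_typical| ~ 2^182.156 = 6.830e+54

6.830e+54


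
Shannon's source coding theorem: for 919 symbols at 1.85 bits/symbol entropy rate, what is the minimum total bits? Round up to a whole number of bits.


Minimum bits >= n * H = 919 * 1.85 = 1700.15, rounded up to a whole number of bits = 1701

1701 bits


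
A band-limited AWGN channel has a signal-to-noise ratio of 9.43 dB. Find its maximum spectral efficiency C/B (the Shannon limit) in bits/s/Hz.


SNR_linear = 10^(9.43/10) = 8.77; C/B = log2(1 + SNR_linear) = log2(1 + 8.77) = 3.2884

3.2884 bits/s/Hz


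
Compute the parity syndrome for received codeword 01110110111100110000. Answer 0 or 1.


Syndrome = XOR of all bits = 0 XOR 1 XOR 1 XOR 1 XOR 0 XOR 1 XOR 1 XOR 0 XOR 1 XOR 1 XOR 1 XOR 1 XOR 0 XOR 0 XOR 1 XOR 1 XOR 0 XOR 0 XOR 0 XOR 0 = 1

1


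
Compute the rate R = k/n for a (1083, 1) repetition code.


Rate = k/n = 1/1083

1/1083


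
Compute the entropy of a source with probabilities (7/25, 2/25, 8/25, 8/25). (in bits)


H = -sum(p_i * log2(p_i)). Terms: -(7/25)*log2(7/25) = 0.514220; -(2/25)*log2(2/25) = 0.291508; -(8/25)*log2(8/25) = 0.526034; -(8/25)*log2(8/25) = 0.526034. H = 0.514220 + 0.291508 + 0.526034 + 0.526034 = 1.8578

1.8578 bits


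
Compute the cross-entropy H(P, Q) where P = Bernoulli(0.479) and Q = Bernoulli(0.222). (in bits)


H(P,Q) = -p*log2(q) - (1-p)*log2(1-q). -0.479*log2(0.222) = 1.040085; -0.521*log2(0.778) = 0.188684. H(P,Q) = 1.040085 + 0.188684 = 1.2288

1.2288 bits


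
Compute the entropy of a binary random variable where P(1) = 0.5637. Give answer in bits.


H = -p*log2(p) - (1-p)*log2(1-p). -0.5637*log2(0.5637) = 0.466180; -0.4363*log2(0.4363) = 0.522080. H = 0.466180 + 0.522080 = 0.9883

0.9883 bits


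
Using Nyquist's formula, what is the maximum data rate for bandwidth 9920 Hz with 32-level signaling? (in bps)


Rate = 2 * B * log2(M) = 2 * 9920 * 5.0 = 99200.0

99200.0 bps


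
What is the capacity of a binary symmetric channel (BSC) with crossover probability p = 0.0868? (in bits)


H(p) = -p*log2(p) - (1-p)*log2(1-p) = -0.0868*log2(0.0868) - 0.9132*log2(0.9132) = 0.306071 + 0.119627 = 0.4257. C = 1 - H(p) = 1 - 0.4257 = 0.5743

0.5743 bits


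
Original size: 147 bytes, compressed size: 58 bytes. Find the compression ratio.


Ratio = original / compressed = 147 / 58 = 2.5345

2.5345


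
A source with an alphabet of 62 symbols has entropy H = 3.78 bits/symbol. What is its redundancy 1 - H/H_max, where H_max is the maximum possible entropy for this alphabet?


H_max = log2(K) = log2(62) = 5.9542 bits/symbol. Redundancy = 1 - H/H_max = 1 - 3.78/5.9542 = 1 - 0.6348 = 0.3652

0.3652


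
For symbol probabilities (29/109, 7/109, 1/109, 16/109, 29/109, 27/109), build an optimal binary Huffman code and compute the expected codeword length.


Huffman construction (repeatedly merge the two least-probable nodes; each merge adds 1 bit to every symbol beneath it): 1/109 + 7/109 = 8/109; 8/109 + 16/109 = 24/109; 24/109 + 27/109 = 51/109; 29/109 + 29/109 = 58/109; 51/109 + 58/109 = 1. Resulting codeword lengths (in the order the probabilities were given): (2, 4, 4, 3, 2, 2). L_avg = sum(p_i * l_i) = 29/109*2 + 7/109*4 + 1/109*4 + 16/109*3 + 29/109*2 + 27/109*2 = 250/109 = 2.2936

2.2936 bits


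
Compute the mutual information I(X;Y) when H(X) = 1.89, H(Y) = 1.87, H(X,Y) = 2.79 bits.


I(X;Y) = H(X) + H(Y) - H(X,Y) = 1.89 + 1.87 - 2.79 = 0.97

0.97 bits


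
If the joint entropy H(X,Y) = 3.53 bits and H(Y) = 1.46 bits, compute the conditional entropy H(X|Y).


H(X|Y) = H(X,Y) - H(Y) = 3.53 - 1.46 = 2.07

2.07 bits


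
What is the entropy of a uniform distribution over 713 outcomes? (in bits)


H = log2(n) = log2(713) = 9.4778

9.4778 bits


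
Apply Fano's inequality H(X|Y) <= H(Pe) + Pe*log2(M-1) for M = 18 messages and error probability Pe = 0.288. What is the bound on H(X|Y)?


H(Pe) = -Pe*log2(Pe) - (1-Pe)*log2(1-Pe) = -0.288*log2(0.288) - 0.712*log2(0.712) = 0.517207 + 0.348916 = 0.8661. Pe*log2(M-1) = 0.288*log2(17) = 1.177189. Bound = H(Pe) + Pe*log2(M-1) = 0.517207 + 0.348916 + 1.177189 = 2.0433

2.0433 bits


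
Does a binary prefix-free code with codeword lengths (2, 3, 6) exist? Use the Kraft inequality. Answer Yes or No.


Kraft sum = sum(2^(-l_i)) = 0.3906, need <= 1. Result: satisfied (a binary prefix-free code with these lengths exists)

Yes


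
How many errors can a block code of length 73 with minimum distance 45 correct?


Correction capability = floor((d-1)/2) = floor((45-1)/2) = 22

22 errors


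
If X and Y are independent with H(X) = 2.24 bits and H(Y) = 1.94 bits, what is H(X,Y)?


For independent variables, H(X,Y) = H(X) + H(Y) = 2.24 + 1.94 = 4.18

4.18 bits


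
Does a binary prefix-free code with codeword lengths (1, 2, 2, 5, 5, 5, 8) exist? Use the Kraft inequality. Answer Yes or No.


Kraft sum = sum(2^(-l_i)) = 1.0977, need <= 1. Result: violated (a binary prefix-free code with these lengths cannot exist)

No


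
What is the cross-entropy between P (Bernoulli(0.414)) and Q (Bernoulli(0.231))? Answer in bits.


H(P,Q) = -p*log2(q) - (1-p)*log2(1-q). -0.414*log2(0.231) = 0.875211; -0.586*log2(0.769) = 0.222061. H(P,Q) = 0.875211 + 0.222061 = 1.0973

1.0973 bits


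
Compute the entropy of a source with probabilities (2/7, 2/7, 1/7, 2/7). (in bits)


H = -sum(p_i * log2(p_i)). Terms: -(2/7)*log2(2/7) = 0.516387; -(2/7)*log2(2/7) = 0.516387; -(1/7)*log2(1/7) = 0.401051; -(2/7)*log2(2/7) = 0.516387. H = 0.516387 + 0.516387 + 0.401051 + 0.516387 = 1.9502

1.9502 bits


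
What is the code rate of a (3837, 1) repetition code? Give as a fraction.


Rate = k/n = 1/3837

1/3837


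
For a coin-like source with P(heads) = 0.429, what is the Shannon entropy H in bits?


H = -p*log2(p) - (1-p)*log2(1-p). -0.429*log2(0.429) = 0.523788; -0.571*log2(0.571) = 0.461618. H = 0.523788 + 0.461618 = 0.9854

0.9854 bits


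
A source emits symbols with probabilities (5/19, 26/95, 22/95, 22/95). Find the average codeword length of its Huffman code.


Huffman construction (repeatedly merge the two least-probable nodes; each merge adds 1 bit to every symbol beneath it): 22/95 + 22/95 = 44/95; 5/19 + 26/95 = 51/95; 44/95 + 51/95 = 1. Resulting codeword lengths (in the order the probabilities were given): (2, 2, 2, 2). L_avg = sum(p_i * l_i) = 5/19*2 + 26/95*2 + 22/95*2 + 22/95*2 = 2

2.0 bits


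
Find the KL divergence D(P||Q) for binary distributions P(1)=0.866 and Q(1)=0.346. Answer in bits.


KL = p*log2(p/q) + (1-p)*log2((1-p)/(1-q)) = 0.866*log2(0.866/0.346) + 0.134*log2(0.134/0.654) = 0.8398

0.8398 bits


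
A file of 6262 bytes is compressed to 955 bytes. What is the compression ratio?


Ratio = original / compressed = 6262 / 955 = 6.5571

6.5571


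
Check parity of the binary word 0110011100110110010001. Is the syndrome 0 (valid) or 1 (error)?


Syndrome = XOR of all bits = 0 XOR 1 XOR 1 XOR 0 XOR 0 XOR 1 XOR 1 XOR 1 XOR 0 XOR 0 XOR 1 XOR 1 XOR 0 XOR 1 XOR 1 XOR 0 XOR 0 XOR 1 XOR 0 XOR 0 XOR 0 XOR 1 = 1

1


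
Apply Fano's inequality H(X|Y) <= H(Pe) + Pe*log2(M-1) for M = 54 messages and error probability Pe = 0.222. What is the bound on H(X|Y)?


H(Pe) = -Pe*log2(Pe) - (1-Pe)*log2(1-Pe) = -0.222*log2(0.222) - 0.778*log2(0.778) = 0.482044 + 0.281759 = 0.7638. Pe*log2(M-1) = 0.222*log2(53) = 1.271598. Bound = H(Pe) + Pe*log2(M-1) = 0.482044 + 0.281759 + 1.271598 = 2.0354

2.0354 bits


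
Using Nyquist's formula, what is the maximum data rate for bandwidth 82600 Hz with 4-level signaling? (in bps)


Rate = 2 * B * log2(M) = 2 * 82600 * 2.0 = 330400.0

330400.0 bps


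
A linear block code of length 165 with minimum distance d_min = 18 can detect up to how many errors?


Detection capability = d_min - 1 = 18 - 1 = 17

17 errors


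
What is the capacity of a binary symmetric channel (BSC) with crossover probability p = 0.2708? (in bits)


H(p) = -p*log2(p) - (1-p)*log2(1-p) = -0.2708*log2(0.2708) - 0.7292*log2(0.7292) = 0.510377 + 0.332233 = 0.8426. C = 1 - H(p) = 1 - 0.8426 = 0.1574

0.1574 bits


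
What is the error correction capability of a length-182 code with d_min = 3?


Correction capability = floor((d-1)/2) = floor((3-1)/2) = 1

1 errors


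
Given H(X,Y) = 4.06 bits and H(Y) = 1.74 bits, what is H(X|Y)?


H(X|Y) = H(X,Y) - H(Y) = 4.06 - 1.74 = 2.32

2.32 bits


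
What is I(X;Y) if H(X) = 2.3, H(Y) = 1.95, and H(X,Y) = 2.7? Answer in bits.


I(X;Y) = H(X) + H(Y) - H(X,Y) = 2.3 + 1.95 - 2.7 = 1.55

1.55 bits


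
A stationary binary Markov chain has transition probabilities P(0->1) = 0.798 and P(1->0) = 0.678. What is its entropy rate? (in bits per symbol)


Stationary distribution: pi_0 = p10/(p01+p10) = 0.4593, pi_1 = 0.5407. Entropy rate H' = pi_0*H(p01) + pi_1*H(p10) = 0.4593*0.7259 + 0.5407*0.9065 = 0.8236

0.8236 bits/symbol


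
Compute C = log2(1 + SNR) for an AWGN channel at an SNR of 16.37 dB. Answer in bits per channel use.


SNR_linear = 10^(16.37/10) = 43.3511; C = log2(1 + SNR_linear) = log2(1 + 43.3511) = 5.4709

5.4709 bits/channel use


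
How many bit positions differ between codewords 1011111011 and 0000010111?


Count differing positions: ^ . ^ ^ ^ . ^ ^ . . = 6 differences

6


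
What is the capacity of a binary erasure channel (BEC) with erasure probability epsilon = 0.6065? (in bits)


C = 1 - epsilon = 1 - 0.6065 = 0.3935

0.3935 bits


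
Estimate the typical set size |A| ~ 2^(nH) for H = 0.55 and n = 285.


log2|A_typical| = nH = 285 * 0.55 = 156.75, so |A_typical| ~ 2^156.75 = 1.536e+47

1.536e+47


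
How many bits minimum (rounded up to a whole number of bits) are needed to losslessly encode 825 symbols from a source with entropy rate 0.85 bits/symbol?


Minimum bits >= n * H = 825 * 0.85 = 701.25, rounded up to a whole number of bits = 702

702 bits


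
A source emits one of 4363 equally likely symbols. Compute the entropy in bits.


H = log2(n) = log2(4363) = 12.0911

12.0911 bits


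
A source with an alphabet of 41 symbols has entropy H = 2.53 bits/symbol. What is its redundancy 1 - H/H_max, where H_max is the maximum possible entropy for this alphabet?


H_max = log2(K) = log2(41) = 5.3576 bits/symbol. Redundancy = 1 - H/H_max = 1 - 2.53/5.3576 = 1 - 0.4722 = 0.5278

0.5278


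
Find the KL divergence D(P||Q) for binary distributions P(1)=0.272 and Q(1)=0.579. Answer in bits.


KL = p*log2(p/q) + (1-p)*log2((1-p)/(1-q)) = 0.272*log2(0.272/0.579) + 0.728*log2(0.728/0.421) = 0.2787

0.2787 bits


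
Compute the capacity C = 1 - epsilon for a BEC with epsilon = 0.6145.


C = 1 - epsilon = 1 - 0.6145 = 0.3855

0.3855 bits


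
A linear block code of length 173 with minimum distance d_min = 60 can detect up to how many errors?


Detection capability = d_min - 1 = 60 - 1 = 59

59 errors


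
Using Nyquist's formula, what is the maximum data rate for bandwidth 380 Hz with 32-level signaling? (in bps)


Rate = 2 * B * log2(M) = 2 * 380 * 5.0 = 3800.0

3800.0 bps


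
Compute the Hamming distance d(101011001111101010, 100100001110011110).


Count differing positions: . . ^ ^ ^ ^ . . . . . ^ ^ ^ . ^ . . = 8 differences

8


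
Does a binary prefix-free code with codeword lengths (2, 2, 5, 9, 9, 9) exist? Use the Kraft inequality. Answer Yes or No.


Kraft sum = sum(2^(-l_i)) = 0.5371, need <= 1. Result: satisfied (a binary prefix-free code with these lengths exists)

Yes


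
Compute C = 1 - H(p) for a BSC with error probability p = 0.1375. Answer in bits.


H(p) = -p*log2(p) - (1-p)*log2(1-p) = -0.1375*log2(0.1375) - 0.8625*log2(0.8625) = 0.393593 + 0.184061 = 0.5777. C = 1 - H(p) = 1 - 0.5777 = 0.4223

0.4223 bits


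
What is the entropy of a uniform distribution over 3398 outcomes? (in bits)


H = log2(n) = log2(3398) = 11.7305

11.7305 bits


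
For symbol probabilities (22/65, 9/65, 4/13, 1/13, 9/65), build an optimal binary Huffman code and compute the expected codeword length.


Huffman construction (repeatedly merge the two least-probable nodes; each merge adds 1 bit to every symbol beneath it): 1/13 + 9/65 = 14/65; 9/65 + 14/65 = 23/65; 4/13 + 22/65 = 42/65; 23/65 + 42/65 = 1. Resulting codeword lengths (in the order the probabilities were given): (2, 3, 2, 3, 2). L_avg = sum(p_i * l_i) = 22/65*2 + 9/65*3 + 4/13*2 + 1/13*3 + 9/65*2 = 144/65 = 2.2154

2.2154 bits


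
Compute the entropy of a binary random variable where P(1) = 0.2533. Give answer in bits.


H = -p*log2(p) - (1-p)*log2(1-p). -0.2533*log2(0.2533) = 0.501808; -0.7467*log2(0.7467) = 0.314659. H = 0.501808 + 0.314659 = 0.8165

0.8165 bits


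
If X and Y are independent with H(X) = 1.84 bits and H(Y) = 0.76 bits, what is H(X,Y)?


For independent variables, H(X,Y) = H(X) + H(Y) = 1.84 + 0.76 = 2.6

2.6 bits


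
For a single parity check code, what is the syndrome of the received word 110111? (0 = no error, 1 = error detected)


Syndrome = XOR of all bits = 1 XOR 1 XOR 0 XOR 1 XOR 1 XOR 1 = 1

1


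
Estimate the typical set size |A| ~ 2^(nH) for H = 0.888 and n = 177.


log2|A_typical| = nH = 177 * 0.888 = 157.176, so |A_typical| ~ 2^157.176 = 2.064e+47

2.064e+47


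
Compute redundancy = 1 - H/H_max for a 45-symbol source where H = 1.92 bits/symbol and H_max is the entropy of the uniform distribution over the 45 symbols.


H_max = log2(K) = log2(45) = 5.4919 bits/symbol. Redundancy = 1 - H/H_max = 1 - 1.92/5.4919 = 1 - 0.3496 = 0.6504

0.6504


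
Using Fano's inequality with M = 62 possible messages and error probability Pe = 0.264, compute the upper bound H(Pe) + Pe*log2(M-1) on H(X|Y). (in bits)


H(Pe) = -Pe*log2(Pe) - (1-Pe)*log2(1-Pe) = -0.264*log2(0.264) - 0.736*log2(0.736) = 0.507247 + 0.325476 = 0.8327. Pe*log2(M-1) = 0.264*log2(61) = 1.565715. Bound = H(Pe) + Pe*log2(M-1) = 0.507247 + 0.325476 + 1.565715 = 2.3984

2.3984 bits


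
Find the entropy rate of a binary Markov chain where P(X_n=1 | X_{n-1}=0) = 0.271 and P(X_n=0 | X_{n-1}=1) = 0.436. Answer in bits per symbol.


Stationary distribution: pi_0 = p10/(p01+p10) = 0.6167, pi_1 = 0.3833. Entropy rate H' = pi_0*H(p01) + pi_1*H(p10) = 0.6167*0.8429 + 0.3833*0.9881 = 0.8986

0.8986 bits/symbol


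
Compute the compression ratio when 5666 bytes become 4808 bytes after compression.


Ratio = original / compressed = 5666 / 4808 = 1.1785

1.1785


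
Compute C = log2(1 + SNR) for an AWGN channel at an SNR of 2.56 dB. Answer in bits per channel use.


SNR_linear = 10^(2.56/10) = 1.803; C = log2(1 + SNR_linear) = log2(1 + 1.803) = 1.487

1.487 bits/channel use


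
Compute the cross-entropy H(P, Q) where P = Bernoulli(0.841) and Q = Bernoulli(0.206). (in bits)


H(P,Q) = -p*log2(q) - (1-p)*log2(1-q). -0.841*log2(0.206) = 1.916878; -0.159*log2(0.794) = 0.052913. H(P,Q) = 1.916878 + 0.052913 = 1.9698

1.9698 bits


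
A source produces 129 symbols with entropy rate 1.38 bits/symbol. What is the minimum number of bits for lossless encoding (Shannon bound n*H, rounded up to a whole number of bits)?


Minimum bits >= n * H = 129 * 1.38 = 178.02, rounded up to a whole number of bits = 179

179 bits


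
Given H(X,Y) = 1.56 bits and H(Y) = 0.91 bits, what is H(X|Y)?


H(X|Y) = H(X,Y) - H(Y) = 1.56 - 0.91 = 0.65

0.65 bits


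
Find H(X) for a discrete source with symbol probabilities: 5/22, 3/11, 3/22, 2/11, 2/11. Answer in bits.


H = -sum(p_i * log2(p_i)). Terms: -(5/22)*log2(5/22) = 0.485796; -(3/11)*log2(3/11) = 0.511219; -(3/22)*log2(3/22) = 0.391973; -(2/11)*log2(2/11) = 0.447169; -(2/11)*log2(2/11) = 0.447169. H = 0.485796 + 0.511219 + 0.391973 + 0.447169 + 0.447169 = 2.2833

2.2833 bits


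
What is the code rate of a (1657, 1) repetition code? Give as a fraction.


Rate = k/n = 1/1657

1/1657


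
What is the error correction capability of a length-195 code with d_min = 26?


Correction capability = floor((d-1)/2) = floor((26-1)/2) = 12

12 errors


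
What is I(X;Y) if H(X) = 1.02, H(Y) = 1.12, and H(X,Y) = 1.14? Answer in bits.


I(X;Y) = H(X) + H(Y) - H(X,Y) = 1.02 + 1.12 - 1.14 = 1.0

1.0 bits


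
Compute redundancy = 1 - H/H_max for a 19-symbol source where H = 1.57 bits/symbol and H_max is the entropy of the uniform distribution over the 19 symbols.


H_max = log2(K) = log2(19) = 4.2479 bits/symbol. Redundancy = 1 - H/H_max = 1 - 1.57/4.2479 = 1 - 0.3696 = 0.6304

0.6304


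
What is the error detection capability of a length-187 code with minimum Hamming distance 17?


Detection capability = d_min - 1 = 17 - 1 = 16

16 errors


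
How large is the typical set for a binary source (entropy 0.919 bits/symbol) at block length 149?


log2|A_typical| = nH = 149 * 0.919 = 136.931, so |A_typical| ~ 2^136.931 = 1.661e+41

1.661e+41


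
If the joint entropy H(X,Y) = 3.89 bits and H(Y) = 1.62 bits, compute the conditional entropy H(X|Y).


H(X|Y) = H(X,Y) - H(Y) = 3.89 - 1.62 = 2.27

2.27 bits


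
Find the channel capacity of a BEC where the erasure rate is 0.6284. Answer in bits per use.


C = 1 - epsilon = 1 - 0.6284 = 0.3716

0.3716 bits


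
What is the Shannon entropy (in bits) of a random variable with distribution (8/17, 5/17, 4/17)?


H = -sum(p_i * log2(p_i)). Terms: -(8/17)*log2(8/17) = 0.511747; -(5/17)*log2(5/17) = 0.519275; -(4/17)*log2(4/17) = 0.491168. H = 0.511747 + 0.519275 + 0.491168 = 1.5222

1.5222 bits


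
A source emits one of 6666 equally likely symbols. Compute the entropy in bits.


H = log2(n) = log2(6666) = 12.7026

12.7026 bits


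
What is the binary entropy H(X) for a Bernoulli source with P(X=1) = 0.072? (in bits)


H = -p*log2(p) - (1-p)*log2(1-p). -0.072*log2(0.072) = 0.273302; -0.928*log2(0.928) = 0.100041. H = 0.273302 + 0.100041 = 0.3733

0.3733 bits


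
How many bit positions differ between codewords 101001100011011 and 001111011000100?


Count differing positions: ^ . . ^ ^ . ^ ^ ^ . ^ ^ ^ ^ ^ = 11 differences

11


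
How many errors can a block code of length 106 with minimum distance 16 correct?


Correction capability = floor((d-1)/2) = floor((16-1)/2) = 7

7 errors


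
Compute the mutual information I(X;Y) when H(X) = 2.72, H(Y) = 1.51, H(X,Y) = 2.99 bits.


I(X;Y) = H(X) + H(Y) - H(X,Y) = 2.72 + 1.51 - 2.99 = 1.24

1.24 bits


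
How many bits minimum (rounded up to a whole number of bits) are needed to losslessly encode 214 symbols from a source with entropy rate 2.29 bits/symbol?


Minimum bits >= n * H = 214 * 2.29 = 490.06, rounded up to a whole number of bits = 491

491 bits


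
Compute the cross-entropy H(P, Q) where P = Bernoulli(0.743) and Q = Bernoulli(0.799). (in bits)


H(P,Q) = -p*log2(q) - (1-p)*log2(1-q). -0.743*log2(0.799) = 0.240533; -0.257*log2(0.201) = 0.594886. H(P,Q) = 0.240533 + 0.594886 = 0.8354

0.8354 bits


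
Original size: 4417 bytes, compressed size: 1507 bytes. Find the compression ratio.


Ratio = original / compressed = 4417 / 1507 = 2.931

2.931


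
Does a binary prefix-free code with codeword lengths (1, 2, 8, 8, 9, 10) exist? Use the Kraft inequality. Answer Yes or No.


Kraft sum = sum(2^(-l_i)) = 0.7607, need <= 1. Result: satisfied (a binary prefix-free code with these lengths exists)

Yes


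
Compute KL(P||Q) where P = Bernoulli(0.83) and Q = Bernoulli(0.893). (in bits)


KL = p*log2(p/q) + (1-p)*log2((1-p)/(1-q)) = 0.83*log2(0.83/0.893) + 0.17*log2(0.17/0.107) = 0.0259

0.0259 bits


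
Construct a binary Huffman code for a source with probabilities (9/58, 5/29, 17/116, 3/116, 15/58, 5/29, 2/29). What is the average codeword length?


Huffman construction (repeatedly merge the two least-probable nodes; each merge adds 1 bit to every symbol beneath it): 3/116 + 2/29 = 11/116; 11/116 + 17/116 = 7/29; 9/58 + 5/29 = 19/58; 5/29 + 7/29 = 12/29; 15/58 + 19/58 = 17/29; 12/29 + 17/29 = 1. Resulting codeword lengths (in the order the probabilities were given): (3, 3, 3, 4, 2, 2, 4). L_avg = sum(p_i * l_i) = 9/58*3 + 5/29*3 + 17/116*3 + 3/116*4 + 15/58*2 + 5/29*2 + 2/29*4 = 309/116 = 2.6638

2.6638 bits


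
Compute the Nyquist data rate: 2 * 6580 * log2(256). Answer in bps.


Rate = 2 * B * log2(M) = 2 * 6580 * 8.0 = 105280.0

105280.0 bps


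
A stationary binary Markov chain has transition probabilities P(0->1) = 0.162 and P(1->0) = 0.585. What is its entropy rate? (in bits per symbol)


Stationary distribution: pi_0 = p10/(p01+p10) = 0.7831, pi_1 = 0.2169. Entropy rate H' = pi_0*H(p01) + pi_1*H(p10) = 0.7831*0.6391 + 0.2169*0.9791 = 0.7128

0.7128 bits/symbol


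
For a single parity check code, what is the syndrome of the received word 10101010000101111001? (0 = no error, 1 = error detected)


Syndrome = XOR of all bits = 1 XOR 0 XOR 1 XOR 0 XOR 1 XOR 0 XOR 1 XOR 0 XOR 0 XOR 0 XOR 0 XOR 1 XOR 0 XOR 1 XOR 1 XOR 1 XOR 1 XOR 0 XOR 0 XOR 1 = 0

0


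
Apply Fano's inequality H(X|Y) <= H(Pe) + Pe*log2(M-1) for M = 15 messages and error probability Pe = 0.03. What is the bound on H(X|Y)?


H(Pe) = -Pe*log2(Pe) - (1-Pe)*log2(1-Pe) = -0.03*log2(0.03) - 0.97*log2(0.97) = 0.151767 + 0.042625 = 0.1944. Pe*log2(M-1) = 0.03*log2(14) = 0.114221. Bound = H(Pe) + Pe*log2(M-1) = 0.151767 + 0.042625 + 0.114221 = 0.3086

0.3086 bits


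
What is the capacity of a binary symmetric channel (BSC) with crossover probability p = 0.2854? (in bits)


H(p) = -p*log2(p) - (1-p)*log2(1-p) = -0.2854*log2(0.2854) - 0.7146*log2(0.7146) = 0.516272 + 0.346432 = 0.8627. C = 1 - H(p) = 1 - 0.8627 = 0.1373

0.1373 bits


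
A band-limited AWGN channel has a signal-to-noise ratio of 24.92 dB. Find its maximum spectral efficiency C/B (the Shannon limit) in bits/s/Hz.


SNR_linear = 10^(24.92/10) = 310.456; C/B = log2(1 + SNR_linear) = log2(1 + 310.456) = 8.2829

8.2829 bits/s/Hz


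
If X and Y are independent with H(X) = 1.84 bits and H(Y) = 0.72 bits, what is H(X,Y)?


For independent variables, H(X,Y) = H(X) + H(Y) = 1.84 + 0.72 = 2.56

2.56 bits


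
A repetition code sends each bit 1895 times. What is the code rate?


Rate = k/n = 1/1895

1/1895


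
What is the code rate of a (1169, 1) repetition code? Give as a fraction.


Rate = k/n = 1/1169

1/1169


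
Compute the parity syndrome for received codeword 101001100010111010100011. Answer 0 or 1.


Syndrome = XOR of all bits = 1 XOR 0 XOR 1 XOR 0 XOR 0 XOR 1 XOR 1 XOR 0 XOR 0 XOR 0 XOR 1 XOR 0 XOR 1 XOR 1 XOR 1 XOR 0 XOR 1 XOR 0 XOR 1 XOR 0 XOR 0 XOR 0 XOR 1 XOR 1 = 0

0


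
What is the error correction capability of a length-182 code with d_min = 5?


Correction capability = floor((d-1)/2) = floor((5-1)/2) = 2

2 errors


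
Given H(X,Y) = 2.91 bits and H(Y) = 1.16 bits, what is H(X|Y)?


H(X|Y) = H(X,Y) - H(Y) = 2.91 - 1.16 = 1.75

1.75 bits


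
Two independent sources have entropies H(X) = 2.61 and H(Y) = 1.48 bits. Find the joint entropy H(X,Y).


For independent variables, H(X,Y) = H(X) + H(Y) = 2.61 + 1.48 = 4.09

4.09 bits


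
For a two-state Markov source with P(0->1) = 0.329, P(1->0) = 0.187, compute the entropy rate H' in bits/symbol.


Stationary distribution: pi_0 = p10/(p01+p10) = 0.3624, pi_1 = 0.6376. Entropy rate H' = pi_0*H(p01) + pi_1*H(p10) = 0.3624*0.9139 + 0.6376*0.6952 = 0.7744

0.7744 bits/symbol


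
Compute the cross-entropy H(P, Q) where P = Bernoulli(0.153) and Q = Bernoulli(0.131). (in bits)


H(P,Q) = -p*log2(q) - (1-p)*log2(1-q). -0.153*log2(0.131) = 0.448651; -0.847*log2(0.869) = 0.171578. H(P,Q) = 0.448651 + 0.171578 = 0.6202

0.6202 bits


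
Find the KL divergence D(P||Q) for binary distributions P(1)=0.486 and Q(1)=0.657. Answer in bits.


KL = p*log2(p/q) + (1-p)*log2((1-p)/(1-q)) = 0.486*log2(0.486/0.657) + 0.514*log2(0.514/0.343) = 0.0886

0.0886 bits


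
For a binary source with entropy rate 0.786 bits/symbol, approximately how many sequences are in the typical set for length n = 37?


log2|A_typical| = nH = 37 * 0.786 = 29.082, so |A_typical| ~ 2^29.082 = 5.683e+08

5.683e+08


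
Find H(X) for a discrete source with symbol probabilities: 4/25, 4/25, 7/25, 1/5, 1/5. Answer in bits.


H = -sum(p_i * log2(p_i)). Terms: -(4/25)*log2(4/25) = 0.423017; -(4/25)*log2(4/25) = 0.423017; -(7/25)*log2(7/25) = 0.514220; -(1/5)*log2(1/5) = 0.464386; -(1/5)*log2(1/5) = 0.464386. H = 0.423017 + 0.423017 + 0.514220 + 0.464386 + 0.464386 = 2.289

2.289 bits


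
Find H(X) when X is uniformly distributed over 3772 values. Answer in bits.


H = log2(n) = log2(3772) = 11.8811

11.8811 bits


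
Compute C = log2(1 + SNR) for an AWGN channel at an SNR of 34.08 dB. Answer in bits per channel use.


SNR_linear = 10^(34.08/10) = 2558.5859; C = log2(1 + SNR_linear) = log2(1 + 2558.5859) = 11.3217

11.3217 bits/channel use


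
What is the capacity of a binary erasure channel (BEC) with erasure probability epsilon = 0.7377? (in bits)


C = 1 - epsilon = 1 - 0.7377 = 0.2623

0.2623 bits


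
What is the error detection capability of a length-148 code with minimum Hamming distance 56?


Detection capability = d_min - 1 = 56 - 1 = 55

55 errors


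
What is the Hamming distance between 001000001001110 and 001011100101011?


Count differing positions: . . . . ^ ^ ^ . ^ ^ . . ^ . ^ = 7 differences

7


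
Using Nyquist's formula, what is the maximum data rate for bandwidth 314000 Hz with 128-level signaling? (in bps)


Rate = 2 * B * log2(M) = 2 * 314000 * 7.0 = 4396000.0

4396000.0 bps


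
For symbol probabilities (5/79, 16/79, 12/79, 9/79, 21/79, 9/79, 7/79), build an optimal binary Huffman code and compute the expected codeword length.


Huffman construction (repeatedly merge the two least-probable nodes; each merge adds 1 bit to every symbol beneath it): 5/79 + 7/79 = 12/79; 9/79 + 9/79 = 18/79; 12/79 + 12/79 = 24/79; 16/79 + 18/79 = 34/79; 21/79 + 24/79 = 45/79; 34/79 + 45/79 = 1. Resulting codeword lengths (in the order the probabilities were given): (4, 2, 3, 3, 2, 3, 4). L_avg = sum(p_i * l_i) = 5/79*4 + 16/79*2 + 12/79*3 + 9/79*3 + 21/79*2 + 9/79*3 + 7/79*4 = 212/79 = 2.6835

2.6835 bits


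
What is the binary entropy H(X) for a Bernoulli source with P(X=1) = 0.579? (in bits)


H = -p*log2(p) - (1-p)*log2(1-p). -0.579*log2(0.579) = 0.456463; -0.421*log2(0.421) = 0.525453. H = 0.456463 + 0.525453 = 0.9819

0.9819 bits


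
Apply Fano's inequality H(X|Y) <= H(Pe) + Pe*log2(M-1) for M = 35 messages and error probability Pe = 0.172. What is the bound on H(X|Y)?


H(Pe) = -Pe*log2(Pe) - (1-Pe)*log2(1-Pe) = -0.172*log2(0.172) - 0.828*log2(0.828) = 0.436797 + 0.225462 = 0.6623. Pe*log2(M-1) = 0.172*log2(34) = 0.875044. Bound = H(Pe) + Pe*log2(M-1) = 0.436797 + 0.225462 + 0.875044 = 1.5373

1.5373 bits


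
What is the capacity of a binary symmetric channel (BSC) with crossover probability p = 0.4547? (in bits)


H(p) = -p*log2(p) - (1-p)*log2(1-p) = -0.4547*log2(0.4547) - 0.5453*log2(0.5453) = 0.517000 + 0.477071 = 0.9941. C = 1 - H(p) = 1 - 0.9941 = 0.0059

0.0059 bits
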